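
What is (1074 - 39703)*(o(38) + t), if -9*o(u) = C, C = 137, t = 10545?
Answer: -3660793072/9 ≈ -4.0675e+8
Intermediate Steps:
o(u) = -137/9 (o(u) = -⅑*137 = -137/9)
(1074 - 39703)*(o(38) + t) = (1074 - 39703)*(-137/9 + 10545) = -38629*94768/9 = -3660793072/9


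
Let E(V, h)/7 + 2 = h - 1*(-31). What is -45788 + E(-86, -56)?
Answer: -45977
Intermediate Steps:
E(V, h) = 203 + 7*h (E(V, h) = -14 + 7*(h - 1*(-31)) = -14 + 7*(h + 31) = -14 + 7*(31 + h) = -14 + (217 + 7*h) = 203 + 7*h)
-45788 + E(-86, -56) = -45788 + (203 + 7*(-56)) = -45788 + (203 - 392) = -45788 - 189 = -45977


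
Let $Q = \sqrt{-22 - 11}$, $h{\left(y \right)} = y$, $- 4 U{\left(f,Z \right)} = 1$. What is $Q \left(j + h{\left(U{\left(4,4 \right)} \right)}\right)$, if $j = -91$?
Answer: $- \frac{365 i \sqrt{33}}{4} \approx - 524.19 i$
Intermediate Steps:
$U{\left(f,Z \right)} = - \frac{1}{4}$ ($U{\left(f,Z \right)} = \left(- \frac{1}{4}\right) 1 = - \frac{1}{4}$)
$Q = i \sqrt{33}$ ($Q = \sqrt{-33} = i \sqrt{33} \approx 5.7446 i$)
$Q \left(j + h{\left(U{\left(4,4 \right)} \right)}\right) = i \sqrt{33} \left(-91 - \frac{1}{4}\right) = i \sqrt{33} \left(- \frac{365}{4}\right) = - \frac{365 i \sqrt{33}}{4}$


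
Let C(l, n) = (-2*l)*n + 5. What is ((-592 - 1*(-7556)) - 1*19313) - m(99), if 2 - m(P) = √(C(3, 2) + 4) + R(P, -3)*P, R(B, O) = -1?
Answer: -12450 + I*√3 ≈ -12450.0 + 1.732*I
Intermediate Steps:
C(l, n) = 5 - 2*l*n (C(l, n) = -2*l*n + 5 = 5 - 2*l*n)
m(P) = 2 + P - I*√3 (m(P) = 2 - (√((5 - 2*3*2) + 4) - P) = 2 - (√((5 - 12) + 4) - P) = 2 - (√(-7 + 4) - P) = 2 - (√(-3) - P) = 2 - (I*√3 - P) = 2 - (-P + I*√3) = 2 + (P - I*√3) = 2 + P - I*√3)
((-592 - 1*(-7556)) - 1*19313) - m(99) = ((-592 - 1*(-7556)) - 1*19313) - (2 + 99 - I*√3) = ((-592 + 7556) - 19313) - (101 - I*√3) = (6964 - 19313) + (-101 + I*√3) = -12349 + (-101 + I*√3) = -12450 + I*√3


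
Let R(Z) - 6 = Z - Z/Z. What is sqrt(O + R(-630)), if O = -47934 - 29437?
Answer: 2*I*sqrt(19499) ≈ 279.28*I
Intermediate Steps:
R(Z) = 5 + Z (R(Z) = 6 + (Z - Z/Z) = 6 + (Z - 1*1) = 6 + (Z - 1) = 6 + (-1 + Z) = 5 + Z)
O = -77371
sqrt(O + R(-630)) = sqrt(-77371 + (5 - 630)) = sqrt(-77371 - 625) = sqrt(-77996) = 2*I*sqrt(19499)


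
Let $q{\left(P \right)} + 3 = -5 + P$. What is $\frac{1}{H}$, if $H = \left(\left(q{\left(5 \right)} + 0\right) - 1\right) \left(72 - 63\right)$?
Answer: $- \frac{1}{36} \approx -0.027778$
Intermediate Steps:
$q{\left(P \right)} = -8 + P$ ($q{\left(P \right)} = -3 + \left(-5 + P\right) = -8 + P$)
$H = -36$ ($H = \left(\left(\left(-8 + 5\right) + 0\right) - 1\right) \left(72 - 63\right) = \left(\left(-3 + 0\right) - 1\right) 9 = \left(-3 - 1\right) 9 = \left(-4\right) 9 = -36$)
$\frac{1}{H} = \frac{1}{-36} = - \frac{1}{36}$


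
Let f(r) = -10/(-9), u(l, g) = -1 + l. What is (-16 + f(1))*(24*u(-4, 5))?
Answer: 5360/3 ≈ 1786.7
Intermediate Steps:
f(r) = 10/9 (f(r) = -10*(-⅑) = 10/9)
(-16 + f(1))*(24*u(-4, 5)) = (-16 + 10/9)*(24*(-1 - 4)) = -1072*(-5)/3 = -134/9*(-120) = 5360/3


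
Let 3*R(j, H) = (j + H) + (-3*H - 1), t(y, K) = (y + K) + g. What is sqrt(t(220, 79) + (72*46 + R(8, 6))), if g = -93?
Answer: sqrt(31647)/3 ≈ 59.299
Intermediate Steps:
t(y, K) = -93 + K + y (t(y, K) = (y + K) - 93 = (K + y) - 93 = -93 + K + y)
R(j, H) = -1/3 - 2*H/3 + j/3 (R(j, H) = ((j + H) + (-3*H - 1))/3 = ((H + j) + (-1 - 3*H))/3 = (-1 + j - 2*H)/3 = -1/3 - 2*H/3 + j/3)
sqrt(t(220, 79) + (72*46 + R(8, 6))) = sqrt((-93 + 79 + 220) + (72*46 + (-1/3 - 2/3*6 + (1/3)*8))) = sqrt(206 + (3312 + (-1/3 - 4 + 8/3))) = sqrt(206 + (3312 - 5/3)) = sqrt(206 + 9931/3) = sqrt(10549/3) = sqrt(31647)/3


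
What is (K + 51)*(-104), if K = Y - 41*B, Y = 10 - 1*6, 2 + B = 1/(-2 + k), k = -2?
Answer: -15314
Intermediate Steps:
B = -9/4 (B = -2 + 1/(-2 - 2) = -2 + 1/(-4) = -2 - 1/4 = -9/4 ≈ -2.2500)
Y = 4 (Y = 10 - 6 = 4)
K = 385/4 (K = 4 - 41*(-9/4) = 4 + 369/4 = 385/4 ≈ 96.250)
(K + 51)*(-104) = (385/4 + 51)*(-104) = (589/4)*(-104) = -15314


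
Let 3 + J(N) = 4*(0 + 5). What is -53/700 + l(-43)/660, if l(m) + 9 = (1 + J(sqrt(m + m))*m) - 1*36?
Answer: -14437/11550 ≈ -1.2500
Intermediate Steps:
J(N) = 17 (J(N) = -3 + 4*(0 + 5) = -3 + 4*5 = -3 + 20 = 17)
l(m) = -44 + 17*m (l(m) = -9 + ((1 + 17*m) - 1*36) = -9 + ((1 + 17*m) - 36) = -9 + (-35 + 17*m) = -44 + 17*m)
-53/700 + l(-43)/660 = -53/700 + (-44 + 17*(-43))/660 = -53*1/700 + (-44 - 731)*(1/660) = -53/700 - 775*1/660 = -53/700 - 155/132 = -14437/11550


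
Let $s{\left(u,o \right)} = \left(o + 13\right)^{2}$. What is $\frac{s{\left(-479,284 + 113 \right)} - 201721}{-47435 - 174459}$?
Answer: $\frac{33621}{221894} \approx 0.15152$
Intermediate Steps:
$s{\left(u,o \right)} = \left(13 + o\right)^{2}$
$\frac{s{\left(-479,284 + 113 \right)} - 201721}{-47435 - 174459} = \frac{\left(13 + \left(284 + 113\right)\right)^{2} - 201721}{-47435 - 174459} = \frac{\left(13 + 397\right)^{2} - 201721}{-221894} = \left(410^{2} - 201721\right) \left(- \frac{1}{221894}\right) = \left(168100 - 201721\right) \left(- \frac{1}{221894}\right) = \left(-33621\right) \left(- \frac{1}{221894}\right) = \frac{33621}{221894}$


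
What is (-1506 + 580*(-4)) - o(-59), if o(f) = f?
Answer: -3767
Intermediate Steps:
(-1506 + 580*(-4)) - o(-59) = (-1506 + 580*(-4)) - 1*(-59) = (-1506 - 2320) + 59 = -3826 + 59 = -3767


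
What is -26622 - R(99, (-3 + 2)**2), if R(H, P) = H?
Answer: -26721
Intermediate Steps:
-26622 - R(99, (-3 + 2)**2) = -26622 - 1*99 = -26622 - 99 = -26721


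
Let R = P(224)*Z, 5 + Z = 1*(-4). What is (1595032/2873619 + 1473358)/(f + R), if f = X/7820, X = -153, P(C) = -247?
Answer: 1947580723311640/2938479454449 ≈ 662.79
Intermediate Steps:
Z = -9 (Z = -5 + 1*(-4) = -5 - 4 = -9)
R = 2223 (R = -247*(-9) = 2223)
f = -9/460 (f = -153/7820 = -153*1/7820 = -9/460 ≈ -0.019565)
(1595032/2873619 + 1473358)/(f + R) = (1595032/2873619 + 1473358)/(-9/460 + 2223) = (1595032*(1/2873619) + 1473358)/(1022571/460) = (1595032/2873619 + 1473358)*(460/1022571) = (4233871137634/2873619)*(460/1022571) = 1947580723311640/2938479454449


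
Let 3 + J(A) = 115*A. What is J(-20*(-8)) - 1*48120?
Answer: -29723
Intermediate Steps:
J(A) = -3 + 115*A
J(-20*(-8)) - 1*48120 = (-3 + 115*(-20*(-8))) - 1*48120 = (-3 + 115*160) - 48120 = (-3 + 18400) - 48120 = 18397 - 48120 = -29723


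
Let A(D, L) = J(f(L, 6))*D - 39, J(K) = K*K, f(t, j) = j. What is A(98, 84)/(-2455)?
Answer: -3489/2455 ≈ -1.4212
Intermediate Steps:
J(K) = K²
A(D, L) = -39 + 36*D (A(D, L) = 6²*D - 39 = 36*D - 39 = -39 + 36*D)
A(98, 84)/(-2455) = (-39 + 36*98)/(-2455) = (-39 + 3528)*(-1/2455) = 3489*(-1/2455) = -3489/2455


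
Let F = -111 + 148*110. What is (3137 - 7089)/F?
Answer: -208/851 ≈ -0.24442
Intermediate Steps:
F = 16169 (F = -111 + 16280 = 16169)
(3137 - 7089)/F = (3137 - 7089)/16169 = -3952*1/16169 = -208/851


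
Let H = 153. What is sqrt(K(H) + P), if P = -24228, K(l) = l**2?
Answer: 3*I*sqrt(91) ≈ 28.618*I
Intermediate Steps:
sqrt(K(H) + P) = sqrt(153**2 - 24228) = sqrt(23409 - 24228) = sqrt(-819) = 3*I*sqrt(91)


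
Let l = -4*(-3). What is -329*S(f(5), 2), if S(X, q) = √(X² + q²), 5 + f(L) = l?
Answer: -329*√53 ≈ -2395.2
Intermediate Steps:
l = 12
f(L) = 7 (f(L) = -5 + 12 = 7)
-329*S(f(5), 2) = -329*√(7² + 2²) = -329*√(49 + 4) = -329*√53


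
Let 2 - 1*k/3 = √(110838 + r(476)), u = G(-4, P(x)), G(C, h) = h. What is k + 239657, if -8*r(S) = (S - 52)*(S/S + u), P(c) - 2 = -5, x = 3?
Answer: 239663 - 12*√6934 ≈ 2.3866e+5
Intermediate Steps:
P(c) = -3 (P(c) = 2 - 5 = -3)
u = -3
r(S) = -13 + S/4 (r(S) = -(S - 52)*(S/S - 3)/8 = -(-52 + S)*(1 - 3)/8 = -(-52 + S)*(-2)/8 = -(104 - 2*S)/8 = -13 + S/4)
k = 6 - 12*√6934 (k = 6 - 3*√(110838 + (-13 + (¼)*476)) = 6 - 3*√(110838 + (-13 + 119)) = 6 - 3*√(110838 + 106) = 6 - 12*√6934 ≈ -993.25)
k + 239657 = (6 - 12*√6934) + 239657 = 239663 - 12*√6934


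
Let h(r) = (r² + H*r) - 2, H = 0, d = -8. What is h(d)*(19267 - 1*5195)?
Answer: 872464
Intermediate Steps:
h(r) = -2 + r² (h(r) = (r² + 0*r) - 2 = (r² + 0) - 2 = r² - 2 = -2 + r²)
h(d)*(19267 - 1*5195) = (-2 + (-8)²)*(19267 - 1*5195) = (-2 + 64)*(19267 - 5195) = 62*14072 = 872464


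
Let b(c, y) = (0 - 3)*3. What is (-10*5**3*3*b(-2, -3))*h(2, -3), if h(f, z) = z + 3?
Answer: 0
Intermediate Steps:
b(c, y) = -9 (b(c, y) = -3*3 = -9)
h(f, z) = 3 + z
(-10*5**3*3*b(-2, -3))*h(2, -3) = (-10*5**3*3*(-9))*(3 - 3) = -10*125*3*(-9)*0 = -3750*(-9)*0 = -10*(-3375)*0 = 33750*0 = 0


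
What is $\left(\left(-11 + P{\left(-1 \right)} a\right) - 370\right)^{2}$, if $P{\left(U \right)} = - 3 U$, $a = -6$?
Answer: $159201$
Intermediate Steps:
$\left(\left(-11 + P{\left(-1 \right)} a\right) - 370\right)^{2} = \left(\left(-11 + \left(-3\right) \left(-1\right) \left(-6\right)\right) - 370\right)^{2} = \left(\left(-11 + 3 \left(-6\right)\right) - 370\right)^{2} = \left(\left(-11 - 18\right) - 370\right)^{2} = \left(-29 - 370\right)^{2} = \left(-399\right)^{2} = 159201$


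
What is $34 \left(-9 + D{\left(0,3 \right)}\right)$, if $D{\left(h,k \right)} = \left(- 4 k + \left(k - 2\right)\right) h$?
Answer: $-306$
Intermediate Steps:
$D{\left(h,k \right)} = h \left(-2 - 3 k\right)$ ($D{\left(h,k \right)} = \left(- 4 k + \left(-2 + k\right)\right) h = \left(-2 - 3 k\right) h = h \left(-2 - 3 k\right)$)
$34 \left(-9 + D{\left(0,3 \right)}\right) = 34 \left(-9 - 0 \left(2 + 3 \cdot 3\right)\right) = 34 \left(-9 - 0 \left(2 + 9\right)\right) = 34 \left(-9 - 0 \cdot 11\right) = 34 \left(-9 + 0\right) = 34 \left(-9\right) = -306$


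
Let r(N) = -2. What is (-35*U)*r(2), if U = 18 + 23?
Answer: 2870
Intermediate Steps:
U = 41
(-35*U)*r(2) = -35*41*(-2) = -1435*(-2) = 2870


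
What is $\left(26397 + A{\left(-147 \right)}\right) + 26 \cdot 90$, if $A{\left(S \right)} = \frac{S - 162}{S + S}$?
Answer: $\frac{2816329}{98} \approx 28738.0$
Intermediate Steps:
$A{\left(S \right)} = \frac{-162 + S}{2 S}$
$\left(26397 + A{\left(-147 \right)}\right) + 26 \cdot 90 = \left(26397 + \frac{-162 - 147}{2 \left(-147\right)}\right) + 26 \cdot 90 = \left(26397 + \frac{1}{2} \left(- \frac{1}{147}\right) \left(-309\right)\right) + 2340 = \left(26397 + \frac{103}{98}\right) + 2340 = \frac{2587009}{98} + 2340 = \frac{2816329}{98}$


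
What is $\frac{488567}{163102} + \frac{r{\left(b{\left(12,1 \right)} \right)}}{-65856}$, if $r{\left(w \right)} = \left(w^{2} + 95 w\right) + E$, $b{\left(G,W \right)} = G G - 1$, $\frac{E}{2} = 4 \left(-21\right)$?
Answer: $\frac{951837715}{383615904} \approx 2.4812$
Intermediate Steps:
$E = -168$ ($E = 2 \cdot 4 \left(-21\right) = 2 \left(-84\right) = -168$)
$b{\left(G,W \right)} = -1 + G^{2}$ ($b{\left(G,W \right)} = G^{2} - 1 = -1 + G^{2}$)
$r{\left(w \right)} = -168 + w^{2} + 95 w$ ($r{\left(w \right)} = \left(w^{2} + 95 w\right) - 168 = -168 + w^{2} + 95 w$)
$\frac{488567}{163102} + \frac{r{\left(b{\left(12,1 \right)} \right)}}{-65856} = \frac{488567}{163102} + \frac{-168 + \left(-1 + 12^{2}\right)^{2} + 95 \left(-1 + 12^{2}\right)}{-65856} = 488567 \cdot \frac{1}{163102} + \left(-168 + \left(-1 + 144\right)^{2} + 95 \left(-1 + 144\right)\right) \left(- \frac{1}{65856}\right) = \frac{488567}{163102} + \left(-168 + 143^{2} + 95 \cdot 143\right) \left(- \frac{1}{65856}\right) = \frac{488567}{163102} + \left(-168 + 20449 + 13585\right) \left(- \frac{1}{65856}\right) = \frac{488567}{163102} + 33866 \left(- \frac{1}{65856}\right) = \frac{488567}{163102} - \frac{2419}{4704} = \frac{951837715}{383615904}$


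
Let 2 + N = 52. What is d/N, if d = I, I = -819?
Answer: -819/50 ≈ -16.380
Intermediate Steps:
N = 50 (N = -2 + 52 = 50)
d = -819
d/N = -819/50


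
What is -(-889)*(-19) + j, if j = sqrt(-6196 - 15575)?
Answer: -16891 + 3*I*sqrt(2419) ≈ -16891.0 + 147.55*I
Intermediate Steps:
j = 3*I*sqrt(2419) (j = sqrt(-21771) = 3*I*sqrt(2419) ≈ 147.55*I)
-(-889)*(-19) + j = -(-889)*(-19) + 3*I*sqrt(2419) = -1*16891 + 3*I*sqrt(2419) = -16891 + 3*I*sqrt(2419)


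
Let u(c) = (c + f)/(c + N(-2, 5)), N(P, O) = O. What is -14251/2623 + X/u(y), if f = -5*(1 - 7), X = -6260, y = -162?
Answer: -644954498/86559 ≈ -7451.0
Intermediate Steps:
f = 30 (f = -5*(-6) = 30)
u(c) = (30 + c)/(5 + c) (u(c) = (c + 30)/(c + 5) = (30 + c)/(5 + c))
-14251/2623 + X/u(y) = -14251/2623 - 6260*(5 - 162)/(30 - 162) = -14251*1/2623 - 6260/(-132/(-157)) = -14251/2623 - 6260/((-1/157*(-132))) = -14251/2623 - 6260/132/157 = -14251/2623 - 6260*157/132 = -14251/2623 - 245705/33 = -644954498/86559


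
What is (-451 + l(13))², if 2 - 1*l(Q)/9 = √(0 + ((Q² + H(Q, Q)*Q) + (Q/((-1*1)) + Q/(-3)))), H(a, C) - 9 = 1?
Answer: 210304 + 33774*√15 ≈ 3.4111e+5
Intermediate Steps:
H(a, C) = 10 (H(a, C) = 9 + 1 = 10)
l(Q) = 18 - 9*√(Q² + 26*Q/3) (l(Q) = 18 - 9*√(0 + ((Q² + 10*Q) + (Q/((-1*1)) + Q/(-3)))) = 18 - 9*√(0 + ((Q² + 10*Q) + (Q/(-1) + Q*(-⅓)))) = 18 - 9*√(0 + ((Q² + 10*Q) + (Q*(-1) - Q/3))) = 18 - 9*√(0 + ((Q² + 10*Q) + (-Q - Q/3))) = 18 - 9*√(0 + ((Q² + 10*Q) - 4*Q/3)) = 18 - 9*√(0 + (Q² + 26*Q/3)) = 18 - 9*√(Q² + 26*Q/3))
(-451 + l(13))² = (-451 + (18 - 3*√3*√(13*(26 + 3*13))))² = (-451 + (18 - 3*√3*√(13*(26 + 39))))² = (-451 + (18 - 3*√3*√(13*65)))² = (-451 + (18 - 3*√3*√845))² = (-451 + (18 - 3*√3*13*√5))² = (-451 + (18 - 39*√15))² = (-433 - 39*√15)²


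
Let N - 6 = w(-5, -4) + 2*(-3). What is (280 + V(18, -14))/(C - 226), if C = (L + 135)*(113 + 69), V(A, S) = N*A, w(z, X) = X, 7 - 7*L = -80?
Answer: 104/13303 ≈ 0.0078178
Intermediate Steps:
L = 87/7 (L = 1 - ⅐*(-80) = 1 + 80/7 = 87/7 ≈ 12.429)
N = -4 (N = 6 + (-4 + 2*(-3)) = 6 + (-4 - 6) = 6 - 10 = -4)
V(A, S) = -4*A
C = 26832 (C = (87/7 + 135)*(113 + 69) = (1032/7)*182 = 26832)
(280 + V(18, -14))/(C - 226) = (280 - 4*18)/(26832 - 226) = (280 - 72)/26606 = 208*(1/26606) = 104/13303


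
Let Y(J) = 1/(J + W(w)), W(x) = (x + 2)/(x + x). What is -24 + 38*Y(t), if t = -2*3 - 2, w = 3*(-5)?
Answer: -6588/227 ≈ -29.022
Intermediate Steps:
w = -15
W(x) = (2 + x)/(2*x) (W(x) = (2 + x)/((2*x)) = (2 + x)*(1/(2*x)) = (2 + x)/(2*x))
t = -8 (t = -6 - 2 = -8)
Y(J) = 1/(13/30 + J) (Y(J) = 1/(J + (1/2)*(2 - 15)/(-15)) = 1/(J + (1/2)*(-1/15)*(-13)) = 1/(J + 13/30) = 1/(13/30 + J))
-24 + 38*Y(t) = -24 + 38*(30/(13 + 30*(-8))) = -24 + 38*(30/(13 - 240)) = -24 + 38*(30/(-227)) = -24 + 38*(30*(-1/227)) = -24 + 38*(-30/227) = -24 - 1140/227 = -6588/227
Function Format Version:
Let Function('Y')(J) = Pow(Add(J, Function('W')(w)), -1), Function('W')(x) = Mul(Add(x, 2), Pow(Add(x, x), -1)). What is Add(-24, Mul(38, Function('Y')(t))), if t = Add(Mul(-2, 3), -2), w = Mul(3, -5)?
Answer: Rational(-6588, 227) ≈ -29.022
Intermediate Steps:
w = -15
Function('W')(x) = Mul(Rational(1, 2), Pow(x, -1), Add(2, x)) (Function('W')(x) = Mul(Add(2, x), Pow(Mul(2, x), -1)) = Mul(Add(2, x), Mul(Rational(1, 2), Pow(x, -1))) = Mul(Rational(1, 2), Pow(x, -1), Add(2, x)))
t = -8 (t = Add(-6, -2) = -8)
Function('Y')(J) = Pow(Add(Rational(13, 30), J), -1) (Function('Y')(J) = Pow(Add(J, Mul(Rational(1, 2), Pow(-15, -1), Add(2, -15))), -1) = Pow(Add(J, Mul(Rational(1, 2), Rational(-1, 15), -13)), -1) = Pow(Add(J, Rational(13, 30)), -1) = Pow(Add(Rational(13, 30), J), -1))
Add(-24, Mul(38, Function('Y')(t))) = Add(-24, Mul(38, Mul(30, Pow(Add(13, Mul(30, -8)), -1)))) = Add(-24, Mul(38, Mul(30, Pow(Add(13, -240), -1)))) = Add(-24, Mul(38, Mul(30, Pow(-227, -1)))) = Add(-24, Mul(38, Mul(30, Rational(-1, 227)))) = Add(-24, Mul(38, Rational(-30, 227))) = Add(-24, Rational(-1140, 227)) = Rational(-6588, 227)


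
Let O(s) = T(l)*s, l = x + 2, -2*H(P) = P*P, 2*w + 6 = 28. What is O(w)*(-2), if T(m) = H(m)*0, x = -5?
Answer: 0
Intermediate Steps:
w = 11 (w = -3 + (1/2)*28 = -3 + 14 = 11)
H(P) = -P**2/2 (H(P) = -P*P/2 = -P**2/2)
l = -3 (l = -5 + 2 = -3)
T(m) = 0 (T(m) = -m**2/2*0 = 0)
O(s) = 0 (O(s) = 0*s = 0)
O(w)*(-2) = 0*(-2) = 0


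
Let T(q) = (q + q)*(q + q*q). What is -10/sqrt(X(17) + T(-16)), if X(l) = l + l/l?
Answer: 5*I*sqrt(7662)/3831 ≈ 0.11424*I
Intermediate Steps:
T(q) = 2*q*(q + q**2) (T(q) = (2*q)*(q + q**2) = 2*q*(q + q**2))
X(l) = 1 + l (X(l) = l + 1 = 1 + l)
-10/sqrt(X(17) + T(-16)) = -10/sqrt((1 + 17) + 2*(-16)**2*(1 - 16)) = -10/sqrt(18 + 2*256*(-15)) = -10/sqrt(18 - 7680) = -10*(-I*sqrt(7662)/7662) = -(-5)*I*sqrt(7662)/3831 = 5*I*sqrt(7662)/3831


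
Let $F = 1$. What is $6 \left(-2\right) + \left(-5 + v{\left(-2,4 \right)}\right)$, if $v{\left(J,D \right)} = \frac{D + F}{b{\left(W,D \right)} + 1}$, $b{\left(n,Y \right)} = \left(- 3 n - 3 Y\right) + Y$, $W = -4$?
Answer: $-16$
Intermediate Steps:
$b{\left(n,Y \right)} = - 3 n - 2 Y$ ($b{\left(n,Y \right)} = \left(- 3 Y - 3 n\right) + Y = - 3 n - 2 Y$)
$v{\left(J,D \right)} = \frac{1 + D}{13 - 2 D}$ ($v{\left(J,D \right)} = \frac{D + 1}{\left(\left(-3\right) \left(-4\right) - 2 D\right) + 1} = \frac{1 + D}{\left(12 - 2 D\right) + 1} = \frac{1 + D}{13 - 2 D}$)
$6 \left(-2\right) + \left(-5 + v{\left(-2,4 \right)}\right) = 6 \left(-2\right) - \left(5 - \frac{-1 - 4}{-13 + 2 \cdot 4}\right) = -12 - \left(5 - \frac{-1 - 4}{-13 + 8}\right) = -12 - \left(5 - \frac{1}{-5} \left(-5\right)\right) = -12 - 4 = -16$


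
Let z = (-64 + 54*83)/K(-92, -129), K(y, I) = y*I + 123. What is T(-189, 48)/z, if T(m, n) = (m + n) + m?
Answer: -1978515/2209 ≈ -895.66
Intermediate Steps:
K(y, I) = 123 + I*y (K(y, I) = I*y + 123 = 123 + I*y)
T(m, n) = n + 2*m
z = 4418/11991 (z = (-64 + 54*83)/(123 - 129*(-92)) = (-64 + 4482)/(123 + 11868) = 4418/11991 ≈ 0.36844)
T(-189, 48)/z = (48 + 2*(-189))/(4418/11991) = (48 - 378)*(11991/4418) = -330*11991/4418 = -1978515/2209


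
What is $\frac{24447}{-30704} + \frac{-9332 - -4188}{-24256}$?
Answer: $- \frac{6797579}{11636816} \approx -0.58414$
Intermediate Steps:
$\frac{24447}{-30704} + \frac{-9332 - -4188}{-24256} = 24447 \left(- \frac{1}{30704}\right) + \left(-9332 + 4188\right) \left(- \frac{1}{24256}\right) = - \frac{24447}{30704} - - \frac{643}{3032} = - \frac{24447}{30704} + \frac{643}{3032} = - \frac{6797579}{11636816}$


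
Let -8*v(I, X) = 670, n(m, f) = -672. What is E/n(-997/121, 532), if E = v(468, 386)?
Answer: 335/2688 ≈ 0.12463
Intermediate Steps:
v(I, X) = -335/4 (v(I, X) = -⅛*670 = -335/4)
E = -335/4 ≈ -83.750
E/n(-997/121, 532) = -335/4/(-672) = -335/4*(-1/672) = 335/2688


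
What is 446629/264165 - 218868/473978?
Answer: 76937527471/62604199185 ≈ 1.2290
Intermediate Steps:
446629/264165 - 218868/473978 = 446629*(1/264165) - 218868*1/473978 = 446629/264165 - 109434/236989 = 76937527471/62604199185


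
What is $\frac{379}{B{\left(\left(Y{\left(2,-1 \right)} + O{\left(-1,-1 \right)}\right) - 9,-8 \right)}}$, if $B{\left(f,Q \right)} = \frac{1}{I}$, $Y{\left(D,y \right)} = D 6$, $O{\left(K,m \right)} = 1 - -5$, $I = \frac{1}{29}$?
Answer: $\frac{379}{29} \approx 13.069$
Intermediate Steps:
$I = \frac{1}{29} \approx 0.034483$
$O{\left(K,m \right)} = 6$ ($O{\left(K,m \right)} = 1 + 5 = 6$)
$Y{\left(D,y \right)} = 6 D$
$B{\left(f,Q \right)} = 29$ ($B{\left(f,Q \right)} = \frac{1}{\frac{1}{29}} = 29$)
$\frac{379}{B{\left(\left(Y{\left(2,-1 \right)} + O{\left(-1,-1 \right)}\right) - 9,-8 \right)}} = \frac{379}{29}$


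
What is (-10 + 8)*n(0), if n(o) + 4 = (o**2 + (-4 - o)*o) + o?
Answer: 8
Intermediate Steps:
n(o) = -4 + o + o**2 + o*(-4 - o) (n(o) = -4 + ((o**2 + (-4 - o)*o) + o) = -4 + ((o**2 + o*(-4 - o)) + o) = -4 + (o + o**2 + o*(-4 - o)) = -4 + o + o**2 + o*(-4 - o))
(-10 + 8)*n(0) = (-10 + 8)*(-4 - 3*0) = -2*(-4 + 0) = -2*(-4) = 8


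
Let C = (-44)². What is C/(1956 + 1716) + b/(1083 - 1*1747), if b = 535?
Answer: -84877/304776 ≈ -0.27849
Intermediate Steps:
C = 1936
C/(1956 + 1716) + b/(1083 - 1*1747) = 1936/(1956 + 1716) + 535/(1083 - 1*1747) = 1936/3672 + 535/(1083 - 1747) = 1936*(1/3672) + 535/(-664) = 242/459 + 535*(-1/664) = 242/459 - 535/664 = -84877/304776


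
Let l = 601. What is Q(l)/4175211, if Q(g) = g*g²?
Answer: 217081801/4175211 ≈ 51.993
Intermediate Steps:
Q(g) = g³
Q(l)/4175211 = 601³/4175211 = 217081801*(1/4175211) = 217081801/4175211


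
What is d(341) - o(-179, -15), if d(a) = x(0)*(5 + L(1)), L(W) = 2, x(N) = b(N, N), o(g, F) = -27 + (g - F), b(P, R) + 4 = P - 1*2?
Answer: 149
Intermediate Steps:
b(P, R) = -6 + P (b(P, R) = -4 + (P - 1*2) = -4 + (P - 2) = -4 + (-2 + P) = -6 + P)
o(g, F) = -27 + g - F
x(N) = -6 + N
d(a) = -42 (d(a) = (-6 + 0)*(5 + 2) = -6*7 = -42)
d(341) - o(-179, -15) = -42 - (-27 - 179 - 1*(-15)) = -42 - (-27 - 179 + 15) = -42 - 1*(-191) = -42 + 191 = 149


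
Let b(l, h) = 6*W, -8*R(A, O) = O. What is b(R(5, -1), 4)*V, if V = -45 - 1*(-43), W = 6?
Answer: -72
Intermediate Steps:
R(A, O) = -O/8
b(l, h) = 36 (b(l, h) = 6*6 = 36)
V = -2 (V = -45 + 43 = -2)
b(R(5, -1), 4)*V = 36*(-2) = -72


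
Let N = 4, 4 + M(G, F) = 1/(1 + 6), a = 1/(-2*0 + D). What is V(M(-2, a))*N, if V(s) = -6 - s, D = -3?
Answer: -60/7 ≈ -8.5714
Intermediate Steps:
a = -⅓ (a = 1/(-2*0 - 3) = 1/(0 - 3) = 1/(-3) = -⅓ ≈ -0.33333)
M(G, F) = -27/7 (M(G, F) = -4 + 1/(1 + 6) = -4 + 1/7 = -4 + ⅐ = -27/7)
V(M(-2, a))*N = (-6 - 1*(-27/7))*4 = (-6 + 27/7)*4 = -15/7*4 = -60/7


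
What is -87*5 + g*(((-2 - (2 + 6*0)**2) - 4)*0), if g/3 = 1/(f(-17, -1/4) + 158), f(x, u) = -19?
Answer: -435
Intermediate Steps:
g = 3/139 (g = 3/(-19 + 158) = 3/139 ≈ 0.021583)
-87*5 + g*(((-2 - (2 + 6*0)**2) - 4)*0) = -87*5 + 3*(((-2 - (2 + 6*0)**2) - 4)*0)/139 = -435 + 3*(((-2 - (2 + 0)**2) - 4)*0)/139 = -435 + 3*(((-2 - 1*2**2) - 4)*0)/139 = -435 + 3*(((-2 - 1*4) - 4)*0)/139 = -435 + 3*(((-2 - 4) - 4)*0)/139 = -435 + 3*((-6 - 4)*0)/139 = -435 + 3*(-10*0)/139 = -435 + (3/139)*0 = -435 + 0 = -435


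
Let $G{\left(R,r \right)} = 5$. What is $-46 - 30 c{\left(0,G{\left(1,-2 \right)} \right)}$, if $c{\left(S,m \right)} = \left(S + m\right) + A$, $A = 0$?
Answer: $-196$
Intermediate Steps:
$c{\left(S,m \right)} = S + m$ ($c{\left(S,m \right)} = \left(S + m\right) + 0 = S + m$)
$-46 - 30 c{\left(0,G{\left(1,-2 \right)} \right)} = -46 - 30 \left(0 + 5\right) = -46 - 150 = -196$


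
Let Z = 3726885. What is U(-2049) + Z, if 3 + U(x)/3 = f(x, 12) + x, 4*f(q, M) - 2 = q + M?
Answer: 14876811/4 ≈ 3.7192e+6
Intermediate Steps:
f(q, M) = ½ + M/4 + q/4 (f(q, M) = ½ + (q + M)/4 = ½ + (M + q)/4 = ½ + (M/4 + q/4) = ½ + M/4 + q/4)
U(x) = 3/2 + 15*x/4 (U(x) = -9 + 3*((½ + (¼)*12 + x/4) + x) = -9 + 3*((½ + 3 + x/4) + x) = -9 + 3*((7/2 + x/4) + x) = -9 + 3*(7/2 + 5*x/4) = -9 + (21/2 + 15*x/4) = 3/2 + 15*x/4)
U(-2049) + Z = (3/2 + (15/4)*(-2049)) + 3726885 = (3/2 - 30735/4) + 3726885 = -30729/4 + 3726885 = 14876811/4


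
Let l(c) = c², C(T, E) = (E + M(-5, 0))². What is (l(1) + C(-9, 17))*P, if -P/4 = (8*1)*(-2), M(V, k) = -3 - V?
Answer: 23168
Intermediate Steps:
C(T, E) = (2 + E)² (C(T, E) = (E + (-3 - 1*(-5)))² = (E + (-3 + 5))² = (E + 2)² = (2 + E)²)
P = 64 (P = -4*8*1*(-2) = -32*(-2) = -4*(-16) = 64)
(l(1) + C(-9, 17))*P = (1² + (2 + 17)²)*64 = (1 + 19²)*64 = (1 + 361)*64 = 362*64 = 23168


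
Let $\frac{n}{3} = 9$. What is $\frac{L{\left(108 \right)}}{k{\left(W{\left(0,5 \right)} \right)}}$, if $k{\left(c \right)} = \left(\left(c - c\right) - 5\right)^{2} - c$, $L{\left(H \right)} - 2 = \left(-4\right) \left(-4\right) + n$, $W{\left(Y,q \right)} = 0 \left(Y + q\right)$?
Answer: $\frac{9}{5} \approx 1.8$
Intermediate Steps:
$n = 27$ ($n = 3 \cdot 9 = 27$)
$W{\left(Y,q \right)} = 0$
$L{\left(H \right)} = 45$ ($L{\left(H \right)} = 2 + \left(\left(-4\right) \left(-4\right) + 27\right) = 2 + \left(16 + 27\right) = 2 + 43 = 45$)
$k{\left(c \right)} = 25 - c$ ($k{\left(c \right)} = \left(0 - 5\right)^{2} - c = \left(-5\right)^{2} - c = 25 - c$)
$\frac{L{\left(108 \right)}}{k{\left(W{\left(0,5 \right)} \right)}} = \frac{45}{25 - 0} = \frac{45}{25 + 0} = \frac{45}{25} = 45 \cdot \frac{1}{25} = \frac{9}{5}$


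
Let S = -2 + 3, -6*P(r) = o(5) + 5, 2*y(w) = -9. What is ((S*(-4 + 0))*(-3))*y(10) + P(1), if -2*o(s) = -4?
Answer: -331/6 ≈ -55.167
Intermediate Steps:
o(s) = 2 (o(s) = -½*(-4) = 2)
y(w) = -9/2 (y(w) = (½)*(-9) = -9/2)
P(r) = -7/6 (P(r) = -(2 + 5)/6 = -⅙*7 = -7/6)
S = 1
((S*(-4 + 0))*(-3))*y(10) + P(1) = ((1*(-4 + 0))*(-3))*(-9/2) - 7/6 = ((1*(-4))*(-3))*(-9/2) - 7/6 = -4*(-3)*(-9/2) - 7/6 = 12*(-9/2) - 7/6 = -54 - 7/6 = -331/6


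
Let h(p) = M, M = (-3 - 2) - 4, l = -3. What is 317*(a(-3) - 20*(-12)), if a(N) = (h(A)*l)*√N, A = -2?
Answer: 76080 + 8559*I*√3 ≈ 76080.0 + 14825.0*I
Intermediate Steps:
M = -9 (M = -5 - 4 = -9)
h(p) = -9
a(N) = 27*√N (a(N) = (-9*(-3))*√N = 27*√N)
317*(a(-3) - 20*(-12)) = 317*(27*√(-3) - 20*(-12)) = 317*(27*(I*√3) + 240) = 317*(27*I*√3 + 240) = 317*(240 + 27*I*√3) = 76080 + 8559*I*√3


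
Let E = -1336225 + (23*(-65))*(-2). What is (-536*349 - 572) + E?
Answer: -1520871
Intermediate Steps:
E = -1333235 (E = -1336225 - 1495*(-2) = -1336225 + 2990 = -1333235)
(-536*349 - 572) + E = (-536*349 - 572) - 1333235 = (-187064 - 572) - 1333235 = -187636 - 1333235 = -1520871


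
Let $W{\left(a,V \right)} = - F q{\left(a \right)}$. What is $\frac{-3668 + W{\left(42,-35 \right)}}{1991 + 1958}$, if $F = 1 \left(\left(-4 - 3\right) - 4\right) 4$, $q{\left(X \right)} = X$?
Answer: $- \frac{1820}{3949} \approx -0.46088$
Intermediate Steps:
$F = -44$ ($F = 1 \left(-7 - 4\right) 4 = 1 \left(-11\right) 4 = \left(-11\right) 4 = -44$)
$W{\left(a,V \right)} = 44 a$ ($W{\left(a,V \right)} = \left(-1\right) \left(-44\right) a = 44 a$)
$\frac{-3668 + W{\left(42,-35 \right)}}{1991 + 1958} = \frac{-3668 + 44 \cdot 42}{1991 + 1958} = \frac{-3668 + 1848}{3949} = \left(-1820\right) \frac{1}{3949} = - \frac{1820}{3949}$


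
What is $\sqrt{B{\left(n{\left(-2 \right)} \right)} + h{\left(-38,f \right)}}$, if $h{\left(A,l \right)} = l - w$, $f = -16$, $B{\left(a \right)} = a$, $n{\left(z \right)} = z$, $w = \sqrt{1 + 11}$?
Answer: $\sqrt{-18 - 2 \sqrt{3}} \approx 4.6329 i$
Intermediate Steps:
$w = 2 \sqrt{3}$ ($w = \sqrt{12} = 2 \sqrt{3} \approx 3.4641$)
$h{\left(A,l \right)} = l - 2 \sqrt{3}$
$\sqrt{B{\left(n{\left(-2 \right)} \right)} + h{\left(-38,f \right)}} = \sqrt{-2 - \left(16 + 2 \sqrt{3}\right)} = \sqrt{-18 - 2 \sqrt{3}}$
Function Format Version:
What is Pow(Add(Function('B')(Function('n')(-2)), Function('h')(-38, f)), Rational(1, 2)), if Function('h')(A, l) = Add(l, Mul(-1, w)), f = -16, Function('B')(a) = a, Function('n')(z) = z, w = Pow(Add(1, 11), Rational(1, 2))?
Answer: Pow(Add(-18, Mul(-2, Pow(3, Rational(1, 2)))), Rational(1, 2)) ≈ Mul(4.6329, I)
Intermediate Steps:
w = Mul(2, Pow(3, Rational(1, 2))) (w = Pow(12, Rational(1, 2)) = Mul(2, Pow(3, Rational(1, 2))) ≈ 3.4641)
Function('h')(A, l) = Add(l, Mul(-2, Pow(3, Rational(1, 2)))) (Function('h')(A, l) = Add(l, Mul(-1, Mul(2, Pow(3, Rational(1, 2))))) = Add(l, Mul(-2, Pow(3, Rational(1, 2)))))
Pow(Add(Function('B')(Function('n')(-2)), Function('h')(-38, f)), Rational(1, 2)) = Pow(Add(-2, Add(-16, Mul(-2, Pow(3, Rational(1, 2))))), Rational(1, 2)) = Pow(Add(-18, Mul(-2, Pow(3, Rational(1, 2)))), Rational(1, 2))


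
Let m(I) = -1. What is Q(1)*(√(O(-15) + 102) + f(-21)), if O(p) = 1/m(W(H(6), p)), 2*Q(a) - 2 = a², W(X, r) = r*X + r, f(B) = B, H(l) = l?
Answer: -63/2 + 3*√101/2 ≈ -16.425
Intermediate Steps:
W(X, r) = r + X*r (W(X, r) = X*r + r = r + X*r)
Q(a) = 1 + a²/2
O(p) = -1 (O(p) = 1/(-1) = -1)
Q(1)*(√(O(-15) + 102) + f(-21)) = (1 + (½)*1²)*(√(-1 + 102) - 21) = (1 + (½)*1)*(√101 - 21) = (1 + ½)*(-21 + √101) = 3*(-21 + √101)/2 = -63/2 + 3*√101/2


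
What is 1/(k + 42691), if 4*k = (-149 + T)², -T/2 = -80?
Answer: 4/170885 ≈ 2.3408e-5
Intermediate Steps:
T = 160 (T = -2*(-80) = 160)
k = 121/4 (k = (-149 + 160)²/4 = (¼)*11² = (¼)*121 = 121/4 ≈ 30.250)
1/(k + 42691) = 1/(121/4 + 42691) = 1/(170885/4) = 4/170885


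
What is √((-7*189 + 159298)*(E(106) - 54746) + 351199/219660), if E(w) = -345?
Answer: I*√104981068042819859415/109830 ≈ 93290.0*I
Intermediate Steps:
√((-7*189 + 159298)*(E(106) - 54746) + 351199/219660) = √((-7*189 + 159298)*(-345 - 54746) + 351199/219660) = √((-1323 + 159298)*(-55091) + 351199*(1/219660)) = √(157975*(-55091) + 351199/219660) = √(-8703000725 + 351199/219660) = √(-1911701138902301/219660) = I*√104981068042819859415/109830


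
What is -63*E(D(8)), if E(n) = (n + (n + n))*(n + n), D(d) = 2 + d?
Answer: -37800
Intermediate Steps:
E(n) = 6*n**2 (E(n) = (n + 2*n)*(2*n) = (3*n)*(2*n) = 6*n**2)
-63*E(D(8)) = -378*(2 + 8)**2 = -378*10**2 = -378*100 = -63*600 = -37800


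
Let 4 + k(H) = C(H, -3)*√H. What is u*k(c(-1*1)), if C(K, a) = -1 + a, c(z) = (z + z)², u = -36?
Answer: 432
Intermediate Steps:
c(z) = 4*z² (c(z) = (2*z)² = 4*z²)
k(H) = -4 - 4*√H (k(H) = -4 + (-1 - 3)*√H = -4 - 4*√H)
u*k(c(-1*1)) = -36*(-4 - 4*√(4*(-1*1)²)) = -36*(-4 - 4*√4) = -36*(-4 - 4*2) = -36*(-4 - 8) = -36*(-12) = 432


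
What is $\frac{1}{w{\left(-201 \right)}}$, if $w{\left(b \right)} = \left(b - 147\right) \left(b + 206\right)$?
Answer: $- \frac{1}{1740} \approx -0.00057471$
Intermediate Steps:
$w{\left(b \right)} = \left(-147 + b\right) \left(206 + b\right)$
$\frac{1}{w{\left(-201 \right)}} = \frac{1}{-30282 + \left(-201\right)^{2} + 59 \left(-201\right)} = \frac{1}{-30282 + 40401 - 11859} = \frac{1}{-1740} = - \frac{1}{1740}$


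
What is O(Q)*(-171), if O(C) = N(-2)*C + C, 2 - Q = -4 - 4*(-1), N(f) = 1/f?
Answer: -171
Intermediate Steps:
N(f) = 1/f
Q = 2 (Q = 2 - (-4 - 4*(-1)) = 2 - (-4 + 4) = 2 - 1*0 = 2 + 0 = 2)
O(C) = C/2 (O(C) = C/(-2) + C = -C/2 + C = C/2)
O(Q)*(-171) = ((½)*2)*(-171) = 1*(-171) = -171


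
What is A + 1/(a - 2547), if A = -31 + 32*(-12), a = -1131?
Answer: -1526371/3678 ≈ -415.00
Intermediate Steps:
A = -415 (A = -31 - 384 = -415)
A + 1/(a - 2547) = -415 + 1/(-1131 - 2547) = -415 + 1/(-3678) = -415 - 1/3678 = -1526371/3678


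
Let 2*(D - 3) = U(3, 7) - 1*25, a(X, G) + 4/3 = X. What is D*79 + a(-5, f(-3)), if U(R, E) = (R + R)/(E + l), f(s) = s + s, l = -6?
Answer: -3119/6 ≈ -519.83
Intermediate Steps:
f(s) = 2*s
a(X, G) = -4/3 + X
U(R, E) = 2*R/(-6 + E) (U(R, E) = (R + R)/(E - 6) = (2*R)/(-6 + E) = 2*R/(-6 + E))
D = -13/2 (D = 3 + (2*3/(-6 + 7) - 1*25)/2 = 3 + (2*3/1 - 25)/2 = 3 + (2*3*1 - 25)/2 = 3 + (6 - 25)/2 = 3 + (1/2)*(-19) = 3 - 19/2 = -13/2 ≈ -6.5000)
D*79 + a(-5, f(-3)) = -13/2*79 + (-4/3 - 5) = -1027/2 - 19/3 = -3119/6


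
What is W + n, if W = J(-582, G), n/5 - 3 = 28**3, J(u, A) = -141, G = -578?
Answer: 109634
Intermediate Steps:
n = 109775 (n = 15 + 5*28**3 = 15 + 5*21952 = 15 + 109760 = 109775)
W = -141
W + n = -141 + 109775 = 109634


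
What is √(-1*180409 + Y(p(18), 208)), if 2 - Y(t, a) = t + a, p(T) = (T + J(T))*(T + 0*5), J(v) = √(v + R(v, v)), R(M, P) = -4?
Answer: √(-180939 - 18*√14) ≈ 425.45*I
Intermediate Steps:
J(v) = √(-4 + v) (J(v) = √(v - 4) = √(-4 + v))
p(T) = T*(T + √(-4 + T)) (p(T) = (T + √(-4 + T))*(T + 0*5) = (T + √(-4 + T))*(T + 0) = (T + √(-4 + T))*T = T*(T + √(-4 + T)))
Y(t, a) = 2 - a - t (Y(t, a) = 2 - (t + a) = 2 - (a + t) = 2 + (-a - t) = 2 - a - t)
√(-1*180409 + Y(p(18), 208)) = √(-1*180409 + (2 - 1*208 - 18*(18 + √(-4 + 18)))) = √(-180409 + (2 - 208 - 18*(18 + √14))) = √(-180409 + (2 - 208 - (324 + 18*√14))) = √(-180409 + (2 - 208 + (-324 - 18*√14))) = √(-180409 + (-530 - 18*√14)) = √(-180939 - 18*√14)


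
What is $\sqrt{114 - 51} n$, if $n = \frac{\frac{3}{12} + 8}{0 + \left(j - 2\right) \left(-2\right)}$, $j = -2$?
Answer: $\frac{99 \sqrt{7}}{32} \approx 8.1853$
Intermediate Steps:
$n = \frac{33}{32}$ ($n = \frac{\frac{3}{12} + 8}{0 + \left(-2 - 2\right) \left(-2\right)} = \frac{3 \cdot \frac{1}{12} + 8}{0 - -8} = \frac{\frac{1}{4} + 8}{0 + 8} = \frac{33}{4 \cdot 8} = \frac{33}{4} \cdot \frac{1}{8} = \frac{33}{32} \approx 1.0313$)
$\sqrt{114 - 51} n = \sqrt{114 - 51} \cdot \frac{33}{32} = \sqrt{63} \cdot \frac{33}{32} = 3 \sqrt{7} \cdot \frac{33}{32} = \frac{99 \sqrt{7}}{32}$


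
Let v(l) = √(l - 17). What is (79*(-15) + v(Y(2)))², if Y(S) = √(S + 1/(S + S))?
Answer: (2370 - I*√62)²/4 ≈ 1.4042e+6 - 9330.7*I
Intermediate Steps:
Y(S) = √(S + 1/(2*S))
v(l) = √(-17 + l)
(79*(-15) + v(Y(2)))² = (79*(-15) + √(-17 + √(2/2 + 4*2)/2))² = (-1185 + √(-17 + √(2*(½) + 8)/2))² = (-1185 + √(-17 + √(1 + 8)/2))² = (-1185 + √(-17 + √9/2))² = (-1185 + √(-17 + (½)*3))² = (-1185 + √(-17 + 3/2))² = (-1185 + √(-31/2))² = (-1185 + I*√62/2)²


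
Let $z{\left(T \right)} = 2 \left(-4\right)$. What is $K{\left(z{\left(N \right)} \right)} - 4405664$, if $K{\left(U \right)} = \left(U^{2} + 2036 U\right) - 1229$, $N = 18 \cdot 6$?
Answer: $-4423117$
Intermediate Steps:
$N = 108$
$z{\left(T \right)} = -8$
$K{\left(U \right)} = -1229 + U^{2} + 2036 U$
$K{\left(z{\left(N \right)} \right)} - 4405664 = \left(-1229 + \left(-8\right)^{2} + 2036 \left(-8\right)\right) - 4405664 = \left(-1229 + 64 - 16288\right) - 4405664 = -17453 - 4405664 = -4423117$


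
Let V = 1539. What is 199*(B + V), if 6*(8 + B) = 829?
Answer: 1992985/6 ≈ 3.3216e+5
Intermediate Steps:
B = 781/6 (B = -8 + (⅙)*829 = -8 + 829/6 = 781/6 ≈ 130.17)
199*(B + V) = 199*(781/6 + 1539) = 199*(10015/6) = 1992985/6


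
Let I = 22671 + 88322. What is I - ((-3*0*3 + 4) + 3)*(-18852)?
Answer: 242957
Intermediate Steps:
I = 110993
I - ((-3*0*3 + 4) + 3)*(-18852) = 110993 - ((-3*0*3 + 4) + 3)*(-18852) = 110993 - ((0*3 + 4) + 3)*(-18852) = 110993 - ((0 + 4) + 3)*(-18852) = 110993 - (4 + 3)*(-18852) = 110993 - 7*(-18852) = 110993 - 1*(-131964) = 110993 + 131964 = 242957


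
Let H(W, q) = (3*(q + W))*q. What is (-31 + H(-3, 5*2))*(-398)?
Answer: -71242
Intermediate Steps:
H(W, q) = q*(3*W + 3*q) (H(W, q) = (3*(W + q))*q = (3*W + 3*q)*q = q*(3*W + 3*q))
(-31 + H(-3, 5*2))*(-398) = (-31 + 3*(5*2)*(-3 + 5*2))*(-398) = (-31 + 3*10*(-3 + 10))*(-398) = (-31 + 3*10*7)*(-398) = (-31 + 210)*(-398) = 179*(-398) = -71242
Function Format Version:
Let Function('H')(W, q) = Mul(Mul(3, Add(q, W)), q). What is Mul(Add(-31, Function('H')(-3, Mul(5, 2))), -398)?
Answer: -71242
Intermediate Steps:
Function('H')(W, q) = Mul(q, Add(Mul(3, W), Mul(3, q))) (Function('H')(W, q) = Mul(Mul(3, Add(W, q)), q) = Mul(Add(Mul(3, W), Mul(3, q)), q) = Mul(q, Add(Mul(3, W), Mul(3, q))))
Mul(Add(-31, Function('H')(-3, Mul(5, 2))), -398) = Mul(Add(-31, Mul(3, Mul(5, 2), Add(-3, Mul(5, 2)))), -398) = Mul(Add(-31, Mul(3, 10, Add(-3, 10))), -398) = Mul(Add(-31, Mul(3, 10, 7)), -398) = Mul(Add(-31, 210), -398) = Mul(179, -398) = -71242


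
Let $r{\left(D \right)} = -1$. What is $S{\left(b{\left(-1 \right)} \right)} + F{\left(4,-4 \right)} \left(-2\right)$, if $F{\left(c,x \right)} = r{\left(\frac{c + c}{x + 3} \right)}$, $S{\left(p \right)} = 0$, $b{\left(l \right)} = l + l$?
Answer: $2$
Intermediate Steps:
$b{\left(l \right)} = 2 l$
$F{\left(c,x \right)} = -1$
$S{\left(b{\left(-1 \right)} \right)} + F{\left(4,-4 \right)} \left(-2\right) = 0 - -2 = 0 + 2 = 2$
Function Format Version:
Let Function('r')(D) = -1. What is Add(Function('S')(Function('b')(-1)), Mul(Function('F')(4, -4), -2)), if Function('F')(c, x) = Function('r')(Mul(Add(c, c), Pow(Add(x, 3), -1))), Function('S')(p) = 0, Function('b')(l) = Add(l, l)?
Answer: 2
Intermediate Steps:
Function('b')(l) = Mul(2, l)
Function('F')(c, x) = -1
Add(Function('S')(Function('b')(-1)), Mul(Function('F')(4, -4), -2)) = Add(0, Mul(-1, -2)) = Add(0, 2) = 2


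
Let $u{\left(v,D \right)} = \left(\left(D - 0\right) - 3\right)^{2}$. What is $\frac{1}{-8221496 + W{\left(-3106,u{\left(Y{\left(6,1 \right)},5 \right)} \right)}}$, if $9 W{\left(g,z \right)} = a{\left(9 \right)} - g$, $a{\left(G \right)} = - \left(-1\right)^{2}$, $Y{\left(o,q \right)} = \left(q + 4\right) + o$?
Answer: $- \frac{1}{8221151} \approx -1.2164 \cdot 10^{-7}$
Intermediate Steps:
$Y{\left(o,q \right)} = 4 + o + q$ ($Y{\left(o,q \right)} = \left(4 + q\right) + o = 4 + o + q$)
$a{\left(G \right)} = -1$ ($a{\left(G \right)} = \left(-1\right) 1 = -1$)
$u{\left(v,D \right)} = \left(-3 + D\right)^{2}$ ($u{\left(v,D \right)} = \left(\left(D + 0\right) - 3\right)^{2} = \left(D - 3\right)^{2} = \left(-3 + D\right)^{2}$)
$W{\left(g,z \right)} = - \frac{1}{9} - \frac{g}{9}$ ($W{\left(g,z \right)} = \frac{-1 - g}{9} = - \frac{1}{9} - \frac{g}{9}$)
$\frac{1}{-8221496 + W{\left(-3106,u{\left(Y{\left(6,1 \right)},5 \right)} \right)}} = \frac{1}{-8221496 - -345} = \frac{1}{-8221496 + \left(- \frac{1}{9} + \frac{3106}{9}\right)} = \frac{1}{-8221496 + 345} = \frac{1}{-8221151} = - \frac{1}{8221151}$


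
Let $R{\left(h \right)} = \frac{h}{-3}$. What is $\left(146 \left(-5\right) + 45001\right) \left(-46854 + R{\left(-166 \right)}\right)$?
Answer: $-2071823772$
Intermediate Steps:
$R{\left(h \right)} = - \frac{h}{3}$ ($R{\left(h \right)} = h \left(- \frac{1}{3}\right) = - \frac{h}{3}$)
$\left(146 \left(-5\right) + 45001\right) \left(-46854 + R{\left(-166 \right)}\right) = \left(146 \left(-5\right) + 45001\right) \left(-46854 - - \frac{166}{3}\right) = \left(-730 + 45001\right) \left(-46854 + \frac{166}{3}\right) = 44271 \left(- \frac{140396}{3}\right) = -2071823772$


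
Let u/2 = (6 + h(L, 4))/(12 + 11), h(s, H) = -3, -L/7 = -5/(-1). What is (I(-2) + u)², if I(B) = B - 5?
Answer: 24025/529 ≈ 45.416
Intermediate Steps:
L = -35 (L = -(-35)/(-1) = -(-35)*(-1) = -7*5 = -35)
u = 6/23 (u = 2*((6 - 3)/(12 + 11)) = 2*(3/23) = 6/23 ≈ 0.26087)
I(B) = -5 + B
(I(-2) + u)² = ((-5 - 2) + 6/23)² = (-7 + 6/23)² = (-155/23)² = 24025/529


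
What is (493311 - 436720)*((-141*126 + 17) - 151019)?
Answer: -9550749888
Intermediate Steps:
(493311 - 436720)*((-141*126 + 17) - 151019) = 56591*((-17766 + 17) - 151019) = 56591*(-17749 - 151019) = 56591*(-168768) = -9550749888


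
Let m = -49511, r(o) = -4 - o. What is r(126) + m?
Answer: -49641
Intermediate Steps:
r(126) + m = (-4 - 1*126) - 49511 = (-4 - 126) - 49511 = -130 - 49511 = -49641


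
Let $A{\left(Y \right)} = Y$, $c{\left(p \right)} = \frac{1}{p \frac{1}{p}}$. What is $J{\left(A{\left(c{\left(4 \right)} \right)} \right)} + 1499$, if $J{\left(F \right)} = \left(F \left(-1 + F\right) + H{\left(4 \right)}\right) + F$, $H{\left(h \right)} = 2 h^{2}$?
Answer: $1532$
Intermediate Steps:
$c{\left(p \right)} = 1$ ($c{\left(p \right)} = 1^{-1} = 1$)
$J{\left(F \right)} = 32 + F + F \left(-1 + F\right)$ ($J{\left(F \right)} = \left(F \left(-1 + F\right) + 2 \cdot 4^{2}\right) + F = \left(F \left(-1 + F\right) + 2 \cdot 16\right) + F = \left(F \left(-1 + F\right) + 32\right) + F = \left(32 + F \left(-1 + F\right)\right) + F = 32 + F + F \left(-1 + F\right)$)
$J{\left(A{\left(c{\left(4 \right)} \right)} \right)} + 1499 = \left(32 + 1^{2}\right) + 1499 = \left(32 + 1\right) + 1499 = 33 + 1499 = 1532$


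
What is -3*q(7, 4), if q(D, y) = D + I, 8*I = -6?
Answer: -75/4 ≈ -18.750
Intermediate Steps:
I = -3/4 (I = (1/8)*(-6) = -3/4 ≈ -0.75000)
q(D, y) = -3/4 + D (q(D, y) = D - 3/4 = -3/4 + D)
-3*q(7, 4) = -3*(-3/4 + 7) = -3*25/4 = -75/4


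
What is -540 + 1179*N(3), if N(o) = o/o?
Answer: 639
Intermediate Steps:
N(o) = 1
-540 + 1179*N(3) = -540 + 1179*1 = -540 + 1179 = 639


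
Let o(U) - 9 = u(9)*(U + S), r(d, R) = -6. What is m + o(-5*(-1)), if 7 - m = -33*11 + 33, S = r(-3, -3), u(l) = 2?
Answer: 344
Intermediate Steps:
S = -6
o(U) = -3 + 2*U (o(U) = 9 + 2*(U - 6) = 9 + 2*(-6 + U) = 9 + (-12 + 2*U) = -3 + 2*U)
m = 337 (m = 7 - (-33*11 + 33) = 7 - (-363 + 33) = 7 - 1*(-330) = 7 + 330 = 337)
m + o(-5*(-1)) = 337 + (-3 + 2*(-5*(-1))) = 337 + (-3 + 2*5) = 337 + (-3 + 10) = 337 + 7 = 344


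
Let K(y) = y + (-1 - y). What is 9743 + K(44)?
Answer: 9742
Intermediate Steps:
K(y) = -1
9743 + K(44) = 9743 - 1 = 9742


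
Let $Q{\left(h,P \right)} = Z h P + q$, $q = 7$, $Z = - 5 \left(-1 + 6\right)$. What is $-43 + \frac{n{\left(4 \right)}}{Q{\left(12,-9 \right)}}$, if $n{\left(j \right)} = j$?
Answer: $- \frac{116397}{2707} \approx -42.999$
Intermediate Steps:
$Z = -25$ ($Z = \left(-5\right) 5 = -25$)
$Q{\left(h,P \right)} = 7 - 25 P h$ ($Q{\left(h,P \right)} = - 25 h P + 7 = - 25 P h + 7 = 7 - 25 P h$)
$-43 + \frac{n{\left(4 \right)}}{Q{\left(12,-9 \right)}} = -43 + \frac{1}{7 - \left(-225\right) 12} \cdot 4 = -43 + \frac{1}{7 + 2700} \cdot 4 = -43 + \frac{1}{2707} \cdot 4 = -43 + \frac{4}{2707} = - \frac{116397}{2707}$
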